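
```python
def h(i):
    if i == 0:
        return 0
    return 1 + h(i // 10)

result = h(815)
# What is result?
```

Count of digits of 815: 3

Answer: 3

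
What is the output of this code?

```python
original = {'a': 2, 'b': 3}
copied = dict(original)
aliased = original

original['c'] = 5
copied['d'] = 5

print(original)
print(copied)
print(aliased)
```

Key concept: dict() creates copy, assignment creates alias.
Step by step:
`original = {'a': 2, 'b': 3}` → original = {'a': 2, 'b': 3}
`copied = dict(original)` → copied = {'a': 2, 'b': 3}
`aliased = original` → aliased = {'a': 2, 'b': 3} (same object as original)
`original['c'] = 5` → original = {'a': 2, 'b': 3, 'c': 5} (same object as aliased); aliased = {'a': 2, 'b': 3, 'c': 5} (same object as original)
`copied['d'] = 5` → copied = {'a': 2, 'b': 3, 'd': 5}
`print(original)` → prints {'a': 2, 'b': 3, 'c': 5}
`print(copied)` → prints {'a': 2, 'b': 3, 'd': 5}
`print(aliased)` → prints {'a': 2, 'b': 3, 'c': 5}

Answer:
{'a': 2, 'b': 3, 'c': 5}
{'a': 2, 'b': 3, 'd': 5}
{'a': 2, 'b': 3, 'c': 5}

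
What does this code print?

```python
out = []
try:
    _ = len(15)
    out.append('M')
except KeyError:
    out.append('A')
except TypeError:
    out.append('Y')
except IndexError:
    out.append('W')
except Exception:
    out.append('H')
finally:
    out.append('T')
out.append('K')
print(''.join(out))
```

Execution trace: 'Y' (except TypeError) → 'T' (finally) → 'K' (after the try/except). Output: YTK

Answer: YTK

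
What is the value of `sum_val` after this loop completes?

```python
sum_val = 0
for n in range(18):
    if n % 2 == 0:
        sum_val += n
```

Sum of even numbers 0 to 17
`sum_val` takes the values: 0 → 2 → 6 → 12 → 20 → 30 → 42 → 56 → 72

Answer: 72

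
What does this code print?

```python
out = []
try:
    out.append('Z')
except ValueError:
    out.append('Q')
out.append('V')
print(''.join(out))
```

Execution trace: 'Z' (try body, no exception) → 'V' (after the try/except). Output: ZV

Answer: ZV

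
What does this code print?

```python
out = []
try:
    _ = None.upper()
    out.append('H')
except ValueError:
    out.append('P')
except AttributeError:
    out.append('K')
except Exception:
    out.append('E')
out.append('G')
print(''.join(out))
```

Execution trace: 'K' (except AttributeError) → 'G' (after the try/except). Output: KG

Answer: KG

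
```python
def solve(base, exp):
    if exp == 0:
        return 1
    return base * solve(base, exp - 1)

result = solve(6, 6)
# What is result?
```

solve(6, 6) = 6 * 6 * 6 * 6 * 6 * 6 = 46656

Answer: 46656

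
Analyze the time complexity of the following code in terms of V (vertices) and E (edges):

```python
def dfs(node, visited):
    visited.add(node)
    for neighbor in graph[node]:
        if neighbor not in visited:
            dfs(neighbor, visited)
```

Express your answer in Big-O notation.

This is Depth-first search (recursive). Time complexity: O(V + E).

Answer: O(V + E)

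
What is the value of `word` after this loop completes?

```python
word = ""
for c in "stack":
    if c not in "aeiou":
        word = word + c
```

Remove vowels from 'stack'
`word` takes the values: "" → "s" → "st" → "stc" → "stck"

Answer: "stck"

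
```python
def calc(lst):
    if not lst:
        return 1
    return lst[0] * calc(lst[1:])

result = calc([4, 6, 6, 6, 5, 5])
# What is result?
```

Product over [4, 6, 6, 6, 5, 5] = 4 * 6 * 6 * 6 * 5 * 5 = 21600

Answer: 21600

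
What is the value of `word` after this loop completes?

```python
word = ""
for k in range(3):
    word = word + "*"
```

Repeat '*' 3 times
`word` takes the values: "" → "*" → "**" → "***"

Answer: "***"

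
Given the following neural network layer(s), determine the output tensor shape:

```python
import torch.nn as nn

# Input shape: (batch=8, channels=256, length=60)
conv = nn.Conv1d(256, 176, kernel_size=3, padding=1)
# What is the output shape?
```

Input: (8, 256, 60) -> Output: (8, 176, 60)

Answer: (8, 176, 60)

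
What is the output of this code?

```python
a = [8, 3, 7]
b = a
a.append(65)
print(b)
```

Key concept: basic list aliasing.
Step by step:
`a = [8, 3, 7]` → a = [8, 3, 7]
`b = a` → b = [8, 3, 7] (same object as a)
`a.append(65)` → a = [8, 3, 7, 65] (same object as b); b = [8, 3, 7, 65] (same object as a)
`print(b)` → prints [8, 3, 7, 65]

Answer: [8, 3, 7, 65]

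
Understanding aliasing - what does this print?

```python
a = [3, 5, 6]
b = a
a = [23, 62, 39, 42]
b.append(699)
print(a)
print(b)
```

Key concept: rebinding vs mutation: a is rebound to a new list, b still points at the original.
Step by step:
`a = [3, 5, 6]` → a = [3, 5, 6]
`b = a` → b = [3, 5, 6] (same object as a)
`a = [23, 62, 39, 42]` → a = [23, 62, 39, 42]
`b.append(699)` → b = [3, 5, 6, 699]
`print(a)` → prints [23, 62, 39, 42]
`print(b)` → prints [3, 5, 6, 699]

Answer:
[23, 62, 39, 42]
[3, 5, 6, 699]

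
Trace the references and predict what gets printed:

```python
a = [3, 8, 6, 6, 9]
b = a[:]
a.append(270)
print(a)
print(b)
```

Key concept: slice [:] creates copy.
Step by step:
`a = [3, 8, 6, 6, 9]` → a = [3, 8, 6, 6, 9]
`b = a[:]` → b = [3, 8, 6, 6, 9]
`a.append(270)` → a = [3, 8, 6, 6, 9, 270]
`print(a)` → prints [3, 8, 6, 6, 9, 270]
`print(b)` → prints [3, 8, 6, 6, 9]

Answer:
[3, 8, 6, 6, 9, 270]
[3, 8, 6, 6, 9]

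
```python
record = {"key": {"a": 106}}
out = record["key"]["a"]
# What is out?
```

Trace:
`record = {"key": {"a": 106}}` → record = {'key': {'a': 106}}
`out = record["key"]["a"]` → out = 106
So out = 106

Answer: 106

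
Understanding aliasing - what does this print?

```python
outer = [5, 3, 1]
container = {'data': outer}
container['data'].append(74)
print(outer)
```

Key concept: dict holds reference to list.
Step by step:
`outer = [5, 3, 1]` → outer = [5, 3, 1]
`container = {'data': outer}` → container = {'data': [5, 3, 1]}
`container['data'].append(74)` → outer = [5, 3, 1, 74]; container = {'data': [5, 3, 1, 74]}
`print(outer)` → prints [5, 3, 1, 74]

Answer: [5, 3, 1, 74]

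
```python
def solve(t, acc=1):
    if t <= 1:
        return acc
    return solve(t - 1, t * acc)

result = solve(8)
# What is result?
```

Accumulator trace (n, acc): (8, 1) -> (7, 8) -> (6, 56) -> (5, 336) -> (4, 1680) -> (3, 6720) -> (2, 20160) -> (1, 40320) -> return 40320

Answer: 40320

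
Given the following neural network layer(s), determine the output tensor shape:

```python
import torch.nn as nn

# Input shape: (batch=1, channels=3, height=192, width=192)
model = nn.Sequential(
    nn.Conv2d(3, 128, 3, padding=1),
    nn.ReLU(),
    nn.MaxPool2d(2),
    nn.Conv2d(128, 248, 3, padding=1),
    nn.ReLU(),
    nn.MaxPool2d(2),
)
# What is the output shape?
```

Input: (1, 3, 192, 192) -> after first Conv2d: (1, 128, 192, 192) -> after first MaxPool2d: (1, 128, 96, 96) -> after second Conv2d: (1, 248, 96, 96) -> Output: (1, 248, 48, 48)

Answer: (1, 248, 48, 48)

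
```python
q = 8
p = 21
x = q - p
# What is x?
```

Trace:
`q = 8` → q = 8
`p = 21` → p = 21
`x = q - p` → x = -13
So x = -13

Answer: -13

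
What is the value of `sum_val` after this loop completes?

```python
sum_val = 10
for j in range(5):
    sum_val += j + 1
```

Start at 10, add 1 to 5 = 25
`sum_val` takes the values: 10 → 11 → 13 → 16 → 20 → 25

Answer: 25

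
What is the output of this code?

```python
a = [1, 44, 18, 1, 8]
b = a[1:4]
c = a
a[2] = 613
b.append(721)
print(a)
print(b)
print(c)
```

Key concept: slice vs alias.
Step by step:
`a = [1, 44, 18, 1, 8]` → a = [1, 44, 18, 1, 8]
`b = a[1:4]` → b = [44, 18, 1]
`c = a` → c = [1, 44, 18, 1, 8] (same object as a)
`a[2] = 613` → a = [1, 44, 613, 1, 8] (same object as c); c = [1, 44, 613, 1, 8] (same object as a)
`b.append(721)` → b = [44, 18, 1, 721]
`print(a)` → prints [1, 44, 613, 1, 8]
`print(b)` → prints [44, 18, 1, 721]
`print(c)` → prints [1, 44, 613, 1, 8]

Answer:
[1, 44, 613, 1, 8]
[44, 18, 1, 721]
[1, 44, 613, 1, 8]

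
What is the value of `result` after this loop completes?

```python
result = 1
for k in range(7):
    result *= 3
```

3^7 = 2187
`result` takes the values: 1 → 3 → 9 → 27 → 81 → 243 → 729 → 2187

Answer: 2187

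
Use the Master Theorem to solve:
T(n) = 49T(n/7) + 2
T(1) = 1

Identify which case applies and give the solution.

a=49, b=7, f(n)=2. log_7(49) = 2. Since c=0 < 2, Case 1 applies: T(n) = Θ(n^log_b(a)) = O(n^2).

Answer: O(n^2) - Case 1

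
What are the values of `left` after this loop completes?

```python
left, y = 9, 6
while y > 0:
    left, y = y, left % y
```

GCD of 9 and 6
`left` takes the values: 9 → 6 → 3

Answer: 3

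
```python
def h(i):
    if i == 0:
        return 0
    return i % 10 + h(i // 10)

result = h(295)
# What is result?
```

Sum of digits of 295: 5 + 9 + 2 = 16

Answer: 16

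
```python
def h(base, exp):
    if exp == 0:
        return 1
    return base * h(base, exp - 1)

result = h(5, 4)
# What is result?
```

h(5, 4) = 5 * 5 * 5 * 5 = 625

Answer: 625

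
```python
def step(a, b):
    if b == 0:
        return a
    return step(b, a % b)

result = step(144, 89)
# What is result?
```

step(144, 89) -> step(89, 55) -> step(55, 34) -> step(34, 21) -> step(21, 13) -> step(13, 8) -> step(8, 5) -> step(5, 3) -> step(3, 2) -> step(2, 1) -> step(1, 0) -> 1

Answer: 1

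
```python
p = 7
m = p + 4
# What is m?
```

Trace:
`p = 7` → p = 7
`m = p + 4` → m = 11
So m = 11

Answer: 11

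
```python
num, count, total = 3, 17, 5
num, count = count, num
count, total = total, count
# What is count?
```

Trace:
`num, count, total = 3, 17, 5` → num = 3; count = 17; total = 5
`num, count = count, num` → num = 17; count = 3
`count, total = total, count` → count = 5; total = 3
So count = 5

Answer: 5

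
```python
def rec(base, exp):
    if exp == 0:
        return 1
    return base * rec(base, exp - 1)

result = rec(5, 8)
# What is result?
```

rec(5, 8) = 5 * 5 * 5 * 5 * 5 * 5 * 5 * 5 = 390625

Answer: 390625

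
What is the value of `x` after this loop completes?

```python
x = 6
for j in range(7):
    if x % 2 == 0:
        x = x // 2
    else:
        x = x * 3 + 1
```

Collatz-style transformation from 6
`x` takes the values: 6 → 3 → 10 → 5 → 16 → 8 → 4 → 2

Answer: 2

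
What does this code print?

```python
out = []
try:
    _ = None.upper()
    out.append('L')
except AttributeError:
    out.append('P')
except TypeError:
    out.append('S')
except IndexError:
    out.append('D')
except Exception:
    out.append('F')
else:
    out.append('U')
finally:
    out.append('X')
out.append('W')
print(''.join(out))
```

Execution trace: 'P' (except AttributeError) → 'X' (finally) → 'W' (after the try/except). Output: PXW

Answer: PXW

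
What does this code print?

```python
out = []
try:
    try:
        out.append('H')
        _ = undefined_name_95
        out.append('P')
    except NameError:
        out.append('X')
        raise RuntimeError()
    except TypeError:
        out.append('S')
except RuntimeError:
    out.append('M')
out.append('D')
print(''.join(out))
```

Execution trace: 'H' (inner try body) → 'X' (inner except NameError) → 'M' (outer except RuntimeError) → 'D' (after the try/except). Output: HXMD

Answer: HXMD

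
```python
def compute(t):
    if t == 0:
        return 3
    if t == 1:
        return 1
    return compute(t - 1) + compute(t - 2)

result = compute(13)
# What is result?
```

Build up from base cases: compute(0)=3, compute(1)=1, compute(2)=4, compute(3)=5, compute(4)=9, compute(5)=14, compute(6)=23, ..., compute(13)=665

Answer: 665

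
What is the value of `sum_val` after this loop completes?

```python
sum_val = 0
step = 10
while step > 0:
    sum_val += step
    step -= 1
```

Sum 10 down to 1
`sum_val` takes the values: 0 → 10 → 19 → 27 → 34 → 40 → 45 → 49 → 52 → 54 → 55

Answer: 55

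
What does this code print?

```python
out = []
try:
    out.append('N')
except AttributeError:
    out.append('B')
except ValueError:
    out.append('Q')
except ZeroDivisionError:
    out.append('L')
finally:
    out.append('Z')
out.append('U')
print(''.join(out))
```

Execution trace: 'N' (try body, no exception) → 'Z' (finally) → 'U' (after the try/except). Output: NZU

Answer: NZU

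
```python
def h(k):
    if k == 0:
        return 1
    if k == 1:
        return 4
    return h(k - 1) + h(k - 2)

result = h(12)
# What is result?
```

Build up from base cases: h(0)=1, h(1)=4, h(2)=5, h(3)=9, h(4)=14, h(5)=23, h(6)=37, ..., h(12)=665

Answer: 665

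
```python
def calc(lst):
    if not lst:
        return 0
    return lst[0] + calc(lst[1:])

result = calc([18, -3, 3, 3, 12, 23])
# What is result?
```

18 + (-3) + 3 + 3 + 12 + 23 + 0 = 56

Answer: 56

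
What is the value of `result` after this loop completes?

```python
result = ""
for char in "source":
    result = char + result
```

Reverse 'source'
`result` takes the values: "" → "s" → "os" → "uos" → "ruos" → "cruos" → "ecruos"

Answer: "ecruos"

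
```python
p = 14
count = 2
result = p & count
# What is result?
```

Trace:
`p = 14` → p = 14
`count = 2` → count = 2
`result = p & count` → result = 2
So result = 2

Answer: 2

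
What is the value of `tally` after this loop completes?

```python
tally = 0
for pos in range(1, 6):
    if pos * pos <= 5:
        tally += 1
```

Count numbers where pos² ≤ 5
`tally` takes the values: 0 → 1 → 2

Answer: 2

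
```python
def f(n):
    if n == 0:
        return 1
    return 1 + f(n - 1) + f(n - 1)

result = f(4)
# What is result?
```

f(n) = 1 + 2·f(n-1), f(0)=1. Closed form: (1+1)·2^4 - 1 = 31.

Answer: 31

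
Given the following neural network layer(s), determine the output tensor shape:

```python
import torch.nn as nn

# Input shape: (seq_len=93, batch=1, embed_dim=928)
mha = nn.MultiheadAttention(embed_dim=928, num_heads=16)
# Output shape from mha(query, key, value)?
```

Input: (93, 1, 928) -> Output: (93, 1, 928)

Answer: (93, 1, 928)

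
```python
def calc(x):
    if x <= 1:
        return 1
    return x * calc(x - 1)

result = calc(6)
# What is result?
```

calc(6) = 6 * 5 * 4 * 3 * 2 * 1 = 720

Answer: 720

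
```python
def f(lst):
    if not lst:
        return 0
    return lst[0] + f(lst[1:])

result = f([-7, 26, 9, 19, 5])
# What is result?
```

(-7) + 26 + 9 + 19 + 5 + 0 = 52

Answer: 52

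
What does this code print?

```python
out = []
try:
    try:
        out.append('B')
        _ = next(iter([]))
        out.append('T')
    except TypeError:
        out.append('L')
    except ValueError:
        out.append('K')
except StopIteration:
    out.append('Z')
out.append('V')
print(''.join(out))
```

Execution trace: 'B' (try body) → 'Z' (outer except StopIteration) → 'V' (after the try/except). Output: BZV

Answer: BZV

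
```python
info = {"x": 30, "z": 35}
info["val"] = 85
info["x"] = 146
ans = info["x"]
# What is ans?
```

Trace:
`info = {"x": 30, "z": 35}` → info = {'x': 30, 'z': 35}
`info["val"] = 85` → info = {'x': 30, 'z': 35, 'val': 85}
`info["x"] = 146` → info = {'x': 146, 'z': 35, 'val': 85}
`ans = info["x"]` → ans = 146
So ans = 146

Answer: 146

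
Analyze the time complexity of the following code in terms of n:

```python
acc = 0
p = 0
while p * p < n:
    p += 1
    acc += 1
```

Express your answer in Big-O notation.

Each loop level contributes: √n. Multiplying the contributions gives O(√n).

Answer: O(√n)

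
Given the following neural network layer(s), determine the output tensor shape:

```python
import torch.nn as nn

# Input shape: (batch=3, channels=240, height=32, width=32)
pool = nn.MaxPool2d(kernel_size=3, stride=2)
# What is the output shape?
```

Input: (3, 240, 32, 32) -> Output: (3, 240, 15, 15)

Answer: (3, 240, 15, 15)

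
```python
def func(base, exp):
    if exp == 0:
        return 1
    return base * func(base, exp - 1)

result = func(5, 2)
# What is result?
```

func(5, 2) = 5 * 5 = 25

Answer: 25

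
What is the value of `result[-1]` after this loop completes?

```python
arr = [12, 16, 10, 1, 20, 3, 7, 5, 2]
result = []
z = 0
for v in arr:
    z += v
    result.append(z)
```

Cumulative sum ends at 76
`result` takes the values: [] → [12] → [12, 28] → [12, 28, 38] → [12, 28, 38, 39] → [12, 28, 38, 39, 59] → [12, 28, 38, 39, 59, 62] → [12, 28, 38, 39, 59, 62, 69] → [12, 28, 38, 39, 59, 62, 69, 74] → [12, 28, 38, 39, 59, 62, 69, 74, 76]
So `result[-1]` = 76

Answer: 76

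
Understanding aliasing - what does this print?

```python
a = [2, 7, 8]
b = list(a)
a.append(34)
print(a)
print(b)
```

Key concept: list() constructor creates copy.
Step by step:
`a = [2, 7, 8]` → a = [2, 7, 8]
`b = list(a)` → b = [2, 7, 8]
`a.append(34)` → a = [2, 7, 8, 34]
`print(a)` → prints [2, 7, 8, 34]
`print(b)` → prints [2, 7, 8]

Answer:
[2, 7, 8, 34]
[2, 7, 8]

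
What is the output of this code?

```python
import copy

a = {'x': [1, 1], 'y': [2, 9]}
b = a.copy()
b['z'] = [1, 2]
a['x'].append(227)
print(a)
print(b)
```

Key concept: shallow copy of dict with mutable values.
Step by step:
`a = {'x': [1, 1], 'y': [2, 9]}` → a = {'x': [1, 1], 'y': [2, 9]}
`b = a.copy()` → b = {'x': [1, 1], 'y': [2, 9]}
`b['z'] = [1, 2]` → b = {'x': [1, 1], 'y': [2, 9], 'z': [1, 2]}
`a['x'].append(227)` → a = {'x': [1, 1, 227], 'y': [2, 9]}; b = {'x': [1, 1, 227], 'y': [2, 9], 'z': [1, 2]}
`print(a)` → prints {'x': [1, 1, 227], 'y': [2, 9]}
`print(b)` → prints {'x': [1, 1, 227], 'y': [2, 9], 'z': [1, 2]}

Answer:
{'x': [1, 1, 227], 'y': [2, 9]}
{'x': [1, 1, 227], 'y': [2, 9], 'z': [1, 2]}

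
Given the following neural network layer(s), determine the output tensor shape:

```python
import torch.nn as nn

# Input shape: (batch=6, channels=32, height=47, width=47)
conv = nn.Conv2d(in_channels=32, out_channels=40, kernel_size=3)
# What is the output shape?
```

Input: (6, 32, 47, 47) -> Output: (6, 40, 45, 45)

Answer: (6, 40, 45, 45)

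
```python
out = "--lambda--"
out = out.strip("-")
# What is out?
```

Trace:
`out = "--lambda--"` → out = '--lambda--'
`out = out.strip("-")` → out = 'lambda'
So out = 'lambda'

Answer: 'lambda'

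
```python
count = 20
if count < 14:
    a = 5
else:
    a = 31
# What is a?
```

Trace:
`count = 20` → count = 20
`if count < 14: ...` → count < 14 is False, take else branch → a = 31
So a = 31

Answer: 31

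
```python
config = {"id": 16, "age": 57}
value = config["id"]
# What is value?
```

Trace:
`config = {"id": 16, "age": 57}` → config = {'id': 16, 'age': 57}
`value = config["id"]` → value = 16
So value = 16

Answer: 16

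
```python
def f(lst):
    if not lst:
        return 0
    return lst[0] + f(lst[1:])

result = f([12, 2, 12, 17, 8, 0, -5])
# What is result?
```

12 + 2 + 12 + 17 + 8 + 0 + (-5) + 0 = 46

Answer: 46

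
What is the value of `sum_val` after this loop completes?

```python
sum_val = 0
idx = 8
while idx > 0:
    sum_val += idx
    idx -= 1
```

Sum 8 down to 1
`sum_val` takes the values: 0 → 8 → 15 → 21 → 26 → 30 → 33 → 35 → 36

Answer: 36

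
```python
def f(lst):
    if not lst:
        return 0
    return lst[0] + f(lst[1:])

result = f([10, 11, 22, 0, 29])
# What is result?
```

10 + 11 + 22 + 0 + 29 + 0 = 72

Answer: 72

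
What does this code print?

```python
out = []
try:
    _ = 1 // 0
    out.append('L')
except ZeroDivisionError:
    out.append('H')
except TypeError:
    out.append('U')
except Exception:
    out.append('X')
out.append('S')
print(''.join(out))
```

Execution trace: 'H' (except ZeroDivisionError) → 'S' (after the try/except). Output: HS

Answer: HS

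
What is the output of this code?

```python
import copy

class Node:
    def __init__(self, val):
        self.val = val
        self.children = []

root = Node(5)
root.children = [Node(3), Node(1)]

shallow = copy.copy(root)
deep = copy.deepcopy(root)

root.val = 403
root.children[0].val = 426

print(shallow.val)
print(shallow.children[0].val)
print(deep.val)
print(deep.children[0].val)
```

Key concept: deep copy with custom objects.
Step by step:
`root = Node(5)` → root = Node(val=5, children=[])
`root.children = [Node(3), Node(1)]` → root = Node(val=5, children=[Node(val=3, children=[]), Node(val=1, children=[])])
`shallow = copy.copy(root)` → shallow = Node(val=5, children=[Node(val=3, children=[]), Node(val=1, children=[])])
`deep = copy.deepcopy(root)` → deep = Node(val=5, children=[Node(val=3, children=[]), Node(val=1, children=[])])
`root.val = 403` → root = Node(val=403, children=[Node(val=3, children=[]), Node(val=1, children=[])])
`root.children[0].val = 426` → root = Node(val=403, children=[Node(val=426, children=[]), Node(val=1, children=[])]); shallow = Node(val=5, children=[Node(val=426, children=[]), Node(val=1, children=[])])
`print(shallow.val)` → prints 5
`print(shallow.children[0].val)` → prints 426
`print(deep.val)` → prints 5
`print(deep.children[0].val)` → prints 3

Answer:
5
426
5
3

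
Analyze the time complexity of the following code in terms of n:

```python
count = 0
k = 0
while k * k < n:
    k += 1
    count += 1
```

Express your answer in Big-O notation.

Each loop level contributes: √n. Multiplying the contributions gives O(√n).

Answer: O(√n)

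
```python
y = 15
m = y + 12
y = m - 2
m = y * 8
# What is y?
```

Trace:
`y = 15` → y = 15
`m = y + 12` → m = 27
`y = m - 2` → y = 25
`m = y * 8` → m = 200
So y = 25

Answer: 25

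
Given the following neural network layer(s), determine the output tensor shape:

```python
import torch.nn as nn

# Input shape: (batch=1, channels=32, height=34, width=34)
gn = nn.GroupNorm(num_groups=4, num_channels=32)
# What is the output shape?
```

Input: (1, 32, 34, 34) -> Output: (1, 32, 34, 34)

Answer: (1, 32, 34, 34)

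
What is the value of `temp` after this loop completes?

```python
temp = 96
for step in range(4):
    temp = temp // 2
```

Halve 4 times: 96 // 2^4 = 6
`temp` takes the values: 96 → 48 → 24 → 12 → 6

Answer: 6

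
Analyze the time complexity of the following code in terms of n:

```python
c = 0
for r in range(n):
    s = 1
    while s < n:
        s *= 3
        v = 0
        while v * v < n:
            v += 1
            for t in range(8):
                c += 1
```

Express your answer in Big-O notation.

Each loop level contributes: n × log n × √n × 1. Multiplying the contributions gives O(n√n log n).

Answer: O(n√n log n)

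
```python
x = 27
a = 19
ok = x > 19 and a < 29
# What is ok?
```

Trace:
`x = 27` → x = 27
`a = 19` → a = 19
`ok = x > 19 and a < 29` → ok = True
So ok = True

Answer: True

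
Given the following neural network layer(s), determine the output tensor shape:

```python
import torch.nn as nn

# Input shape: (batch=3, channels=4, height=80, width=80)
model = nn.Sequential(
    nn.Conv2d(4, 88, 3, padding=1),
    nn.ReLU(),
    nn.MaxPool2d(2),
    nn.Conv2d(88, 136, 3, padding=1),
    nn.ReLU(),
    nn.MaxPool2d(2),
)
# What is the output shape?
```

Input: (3, 4, 80, 80) -> after first Conv2d: (3, 88, 80, 80) -> after first MaxPool2d: (3, 88, 40, 40) -> after second Conv2d: (3, 136, 40, 40) -> Output: (3, 136, 20, 20)

Answer: (3, 136, 20, 20)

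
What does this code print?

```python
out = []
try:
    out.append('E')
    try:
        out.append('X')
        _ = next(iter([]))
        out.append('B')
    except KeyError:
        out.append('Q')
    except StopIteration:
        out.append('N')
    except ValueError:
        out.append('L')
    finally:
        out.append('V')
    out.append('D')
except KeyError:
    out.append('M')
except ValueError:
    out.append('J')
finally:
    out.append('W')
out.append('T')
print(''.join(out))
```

Execution trace: 'E' (try body) → 'X' (inner try body) → 'N' (inner except StopIteration) → 'V' (inner finally) → 'D' (try body, no exception) → 'W' (finally) → 'T' (after the try/except). Output: EXNVDWT

Answer: EXNVDWT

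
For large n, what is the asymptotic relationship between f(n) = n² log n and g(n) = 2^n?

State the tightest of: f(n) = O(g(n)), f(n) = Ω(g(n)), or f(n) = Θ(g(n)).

n² log n vs 2^n: f(n) = O(g(n)) but not Ω(g(n)) — 2^n grows strictly faster than n² log n.

Answer: f(n) = O(g(n)) but not Ω(g(n)) — 2^n grows strictly faster than n² log n.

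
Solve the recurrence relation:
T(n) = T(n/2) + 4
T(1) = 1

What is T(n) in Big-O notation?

Each step divides n by 2 and adds 4. After log_2(n) steps we reach T(1)=1. So T(n) = 4·log_2(n) + 1 = O(log n).

Answer: O(log n)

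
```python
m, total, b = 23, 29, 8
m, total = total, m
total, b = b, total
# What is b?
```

Trace:
`m, total, b = 23, 29, 8` → m = 23; total = 29; b = 8
`m, total = total, m` → m = 29; total = 23
`total, b = b, total` → total = 8; b = 23
So b = 23

Answer: 23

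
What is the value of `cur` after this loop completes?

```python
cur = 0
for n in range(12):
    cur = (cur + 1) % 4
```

Increment mod 4, 12 times = 0
`cur` takes the values: 0 → 1 → 2 → 3 → 0 → 1 → 2 → 3 → 0 → 1 → 2 → 3 → 0

Answer: 0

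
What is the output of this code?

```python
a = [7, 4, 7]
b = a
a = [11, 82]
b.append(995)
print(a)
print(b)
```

Key concept: rebinding vs mutation: a is rebound to a new list, b still points at the original.
Step by step:
`a = [7, 4, 7]` → a = [7, 4, 7]
`b = a` → b = [7, 4, 7] (same object as a)
`a = [11, 82]` → a = [11, 82]
`b.append(995)` → b = [7, 4, 7, 995]
`print(a)` → prints [11, 82]
`print(b)` → prints [7, 4, 7, 995]

Answer:
[11, 82]
[7, 4, 7, 995]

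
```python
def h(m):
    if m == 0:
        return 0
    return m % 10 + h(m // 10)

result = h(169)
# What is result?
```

Sum of digits of 169: 9 + 6 + 1 = 16

Answer: 16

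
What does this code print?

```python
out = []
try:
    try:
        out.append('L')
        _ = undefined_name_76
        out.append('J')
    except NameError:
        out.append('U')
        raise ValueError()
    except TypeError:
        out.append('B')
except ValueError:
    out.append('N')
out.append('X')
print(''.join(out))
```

Execution trace: 'L' (inner try body) → 'U' (inner except NameError) → 'N' (outer except ValueError) → 'X' (after the try/except). Output: LUNX

Answer: LUNX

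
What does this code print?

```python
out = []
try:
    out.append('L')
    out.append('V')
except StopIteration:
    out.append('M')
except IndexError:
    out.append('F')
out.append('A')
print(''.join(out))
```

Execution trace: 'L' (try body) → 'V' (try body, no exception) → 'A' (after the try/except). Output: LVA

Answer: LVA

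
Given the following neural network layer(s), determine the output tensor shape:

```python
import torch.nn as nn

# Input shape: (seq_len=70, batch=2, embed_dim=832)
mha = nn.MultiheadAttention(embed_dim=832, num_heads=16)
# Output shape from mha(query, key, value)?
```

Input: (70, 2, 832) -> Output: (70, 2, 832)

Answer: (70, 2, 832)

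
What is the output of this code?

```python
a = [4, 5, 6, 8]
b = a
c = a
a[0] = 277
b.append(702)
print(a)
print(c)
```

Key concept: multiple aliases.
Step by step:
`a = [4, 5, 6, 8]` → a = [4, 5, 6, 8]
`b = a` → b = [4, 5, 6, 8] (same object as a)
`c = a` → c = [4, 5, 6, 8] (same object as a, b)
`a[0] = 277` → a = [277, 5, 6, 8] (same object as b, c); b = [277, 5, 6, 8] (same object as a, c); c = [277, 5, 6, 8] (same object as a, b)
`b.append(702)` → a = [277, 5, 6, 8, 702] (same object as b, c); b = [277, 5, 6, 8, 702] (same object as a, c); c = [277, 5, 6, 8, 702] (same object as a, b)
`print(a)` → prints [277, 5, 6, 8, 702]
`print(c)` → prints [277, 5, 6, 8, 702]

Answer:
[277, 5, 6, 8, 702]
[277, 5, 6, 8, 702]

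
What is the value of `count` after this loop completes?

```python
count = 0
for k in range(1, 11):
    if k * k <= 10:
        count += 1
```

Count numbers where k² ≤ 10
`count` takes the values: 0 → 1 → 2 → 3

Answer: 3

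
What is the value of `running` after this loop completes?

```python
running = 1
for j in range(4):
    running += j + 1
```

Start at 1, add 1 to 4 = 11
`running` takes the values: 1 → 2 → 4 → 7 → 11

Answer: 11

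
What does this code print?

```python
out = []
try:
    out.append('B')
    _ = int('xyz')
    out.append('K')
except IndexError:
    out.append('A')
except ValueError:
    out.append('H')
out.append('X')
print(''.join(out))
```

Execution trace: 'B' (try body) → 'H' (except ValueError) → 'X' (after the try/except). Output: BHX

Answer: BHX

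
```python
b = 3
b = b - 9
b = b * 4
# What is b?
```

Trace:
`b = 3` → b = 3
`b = b - 9` → b = -6
`b = b * 4` → b = -24
So b = -24

Answer: -24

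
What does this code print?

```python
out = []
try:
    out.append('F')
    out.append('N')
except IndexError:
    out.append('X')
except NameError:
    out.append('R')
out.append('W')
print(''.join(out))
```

Execution trace: 'F' (try body) → 'N' (try body, no exception) → 'W' (after the try/except). Output: FNW

Answer: FNW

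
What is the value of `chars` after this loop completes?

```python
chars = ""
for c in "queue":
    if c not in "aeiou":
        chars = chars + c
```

Remove vowels from 'queue'
`chars` takes the values: "" → "q"

Answer: "q"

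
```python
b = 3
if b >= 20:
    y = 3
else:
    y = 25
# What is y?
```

Trace:
`b = 3` → b = 3
`if b >= 20: ...` → b >= 20 is False, take else branch → y = 25
So y = 25

Answer: 25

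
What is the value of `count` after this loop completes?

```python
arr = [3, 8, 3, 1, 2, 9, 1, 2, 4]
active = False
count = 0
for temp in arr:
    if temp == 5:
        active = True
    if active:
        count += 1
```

Count elements after first 5 in [3, 8, 3, 1, 2, 9, 1, 2, 4]
`count` takes the values: 0

Answer: 0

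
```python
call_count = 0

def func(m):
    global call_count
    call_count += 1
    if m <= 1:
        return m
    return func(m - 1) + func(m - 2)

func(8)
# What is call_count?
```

Calls(m) = 1 + Calls(m-1) + Calls(m-2); Calls(0)=Calls(1)=1. For m=8 this gives 67.

Answer: 67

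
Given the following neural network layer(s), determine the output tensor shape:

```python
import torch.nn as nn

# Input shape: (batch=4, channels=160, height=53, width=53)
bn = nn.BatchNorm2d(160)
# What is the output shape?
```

Input: (4, 160, 53, 53) -> Output: (4, 160, 53, 53)

Answer: (4, 160, 53, 53)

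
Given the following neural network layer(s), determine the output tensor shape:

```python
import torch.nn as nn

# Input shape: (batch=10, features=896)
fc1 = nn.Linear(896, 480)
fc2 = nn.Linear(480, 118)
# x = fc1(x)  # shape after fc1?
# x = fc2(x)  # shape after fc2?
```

Input: (10, 896) -> after fc1: (10, 480) -> Output: (10, 118)

Answer: (10, 118)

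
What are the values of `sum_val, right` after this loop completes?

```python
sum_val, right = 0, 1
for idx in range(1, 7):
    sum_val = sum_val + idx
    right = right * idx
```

Sum and factorial of 1 to 6
`sum_val, right` takes the values: (0, 1) → (1, 1) → (3, 1) → (3, 2) → (6, 2) → (6, 6) → (10, 6) → (10, 24) → (15, 24) → (15, 120) → (21, 120) → (21, 720)

Answer: 21, 720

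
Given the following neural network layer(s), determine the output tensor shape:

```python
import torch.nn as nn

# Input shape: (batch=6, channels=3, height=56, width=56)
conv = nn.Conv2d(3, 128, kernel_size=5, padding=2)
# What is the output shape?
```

Input: (6, 3, 56, 56) -> Output: (6, 128, 56, 56)

Answer: (6, 128, 56, 56)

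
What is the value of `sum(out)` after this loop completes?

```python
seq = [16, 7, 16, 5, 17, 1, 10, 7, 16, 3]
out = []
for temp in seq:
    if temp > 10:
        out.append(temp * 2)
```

Sum of doubled values > 10
`out` takes the values: [] → [32] → [32, 32] → [32, 32, 34] → [32, 32, 34, 32]
So `sum(out)` = 130

Answer: 130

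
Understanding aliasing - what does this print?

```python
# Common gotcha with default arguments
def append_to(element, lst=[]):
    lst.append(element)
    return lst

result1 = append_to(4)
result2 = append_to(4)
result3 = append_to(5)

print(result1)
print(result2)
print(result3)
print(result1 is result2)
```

Key concept: mutable default argument gotcha.
Step by step:
`result1 = append_to(4)` → result1 = [4]
`result2 = append_to(4)` → result1 = [4, 4] (same object as result2); result2 = [4, 4] (same object as result1)
`result3 = append_to(5)` → result1 = [4, 4, 5] (same object as result2, result3); result2 = [4, 4, 5] (same object as result1, result3); result3 = [4, 4, 5] (same object as result1, result2)
`print(result1)` → prints [4, 4, 5]
`print(result2)` → prints [4, 4, 5]
`print(result3)` → prints [4, 4, 5]
`print(result1 is result2)` → prints True

Answer:
[4, 4, 5]
[4, 4, 5]
[4, 4, 5]
True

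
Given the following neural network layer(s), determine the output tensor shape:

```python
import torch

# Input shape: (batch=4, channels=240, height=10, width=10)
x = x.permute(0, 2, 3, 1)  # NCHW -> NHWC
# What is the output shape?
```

Input: (4, 240, 10, 10) -> Output: (4, 10, 10, 240)

Answer: (4, 10, 10, 240)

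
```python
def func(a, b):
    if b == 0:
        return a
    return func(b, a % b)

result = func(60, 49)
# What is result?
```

func(60, 49) -> func(49, 11) -> func(11, 5) -> func(5, 1) -> func(1, 0) -> 1

Answer: 1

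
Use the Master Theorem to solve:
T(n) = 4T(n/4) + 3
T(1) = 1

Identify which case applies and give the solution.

a=4, b=4, f(n)=3. log_4(4) = 1. Since c=0 < 1, Case 1 applies: T(n) = Θ(n^log_b(a)) = O(n).

Answer: O(n) - Case 1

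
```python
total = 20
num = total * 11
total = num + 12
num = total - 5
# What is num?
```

Trace:
`total = 20` → total = 20
`num = total * 11` → num = 220
`total = num + 12` → total = 232
`num = total - 5` → num = 227
So num = 227

Answer: 227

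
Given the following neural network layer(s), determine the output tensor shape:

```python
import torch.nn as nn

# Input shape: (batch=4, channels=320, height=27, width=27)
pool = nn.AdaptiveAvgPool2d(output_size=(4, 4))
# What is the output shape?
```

Input: (4, 320, 27, 27) -> Output: (4, 320, 4, 4)

Answer: (4, 320, 4, 4)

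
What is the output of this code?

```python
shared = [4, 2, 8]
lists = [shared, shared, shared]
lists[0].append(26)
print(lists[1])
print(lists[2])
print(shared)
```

Key concept: list of same reference.
Step by step:
`shared = [4, 2, 8]` → shared = [4, 2, 8]
`lists = [shared, shared, shared]` → lists = [[4, 2, 8], [4, 2, 8], [4, 2, 8]]
`lists[0].append(26)` → shared = [4, 2, 8, 26]; lists = [[4, 2, 8, 26], [4, 2, 8, 26], [4, 2, 8, 26]]
`print(lists[1])` → prints [4, 2, 8, 26]
`print(lists[2])` → prints [4, 2, 8, 26]
`print(shared)` → prints [4, 2, 8, 26]

Answer:
[4, 2, 8, 26]
[4, 2, 8, 26]
[4, 2, 8, 26]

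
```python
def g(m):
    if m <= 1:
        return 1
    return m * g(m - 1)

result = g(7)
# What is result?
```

g(7) = 7 * 6 * 5 * 4 * 3 * 2 * 1 = 5040

Answer: 5040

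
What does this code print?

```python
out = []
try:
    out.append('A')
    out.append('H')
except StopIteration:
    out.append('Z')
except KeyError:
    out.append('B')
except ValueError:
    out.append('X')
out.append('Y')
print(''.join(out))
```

Execution trace: 'A' (try body) → 'H' (try body, no exception) → 'Y' (after the try/except). Output: AHY

Answer: AHY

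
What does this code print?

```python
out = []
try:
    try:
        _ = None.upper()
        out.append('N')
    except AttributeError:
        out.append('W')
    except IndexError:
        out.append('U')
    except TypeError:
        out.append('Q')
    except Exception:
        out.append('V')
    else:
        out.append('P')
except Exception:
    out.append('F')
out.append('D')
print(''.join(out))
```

Execution trace: 'W' (inner except AttributeError) → 'D' (after the try/except). Output: WD

Answer: WD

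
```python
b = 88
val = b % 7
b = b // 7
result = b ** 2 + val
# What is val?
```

Trace:
`b = 88` → b = 88
`val = b % 7` → val = 4
`b = b // 7` → b = 12
`result = b ** 2 + val` → result = 148
So val = 4

Answer: 4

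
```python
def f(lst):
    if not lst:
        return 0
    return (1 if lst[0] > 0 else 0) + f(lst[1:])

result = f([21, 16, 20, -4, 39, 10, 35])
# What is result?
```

Count of positive elements in [21, 16, 20, -4, 39, 10, 35] = 6

Answer: 6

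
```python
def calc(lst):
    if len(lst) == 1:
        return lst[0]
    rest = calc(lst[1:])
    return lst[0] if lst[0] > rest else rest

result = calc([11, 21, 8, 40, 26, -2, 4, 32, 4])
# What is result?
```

Recursive max over [11, 21, 8, 40, 26, -2, 4, 32, 4] = 40

Answer: 40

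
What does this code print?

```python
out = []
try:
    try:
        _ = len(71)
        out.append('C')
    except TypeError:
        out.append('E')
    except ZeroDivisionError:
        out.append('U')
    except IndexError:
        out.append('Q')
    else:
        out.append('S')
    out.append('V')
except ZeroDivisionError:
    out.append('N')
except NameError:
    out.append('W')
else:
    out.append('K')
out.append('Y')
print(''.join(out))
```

Execution trace: 'E' (inner except TypeError) → 'V' (try body, no exception) → 'K' (else) → 'Y' (after the try/except). Output: EVKY

Answer: EVKY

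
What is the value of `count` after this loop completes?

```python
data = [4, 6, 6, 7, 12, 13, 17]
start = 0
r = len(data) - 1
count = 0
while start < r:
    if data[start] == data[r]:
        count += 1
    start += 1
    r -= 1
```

Count matching pairs from ends
`count` takes the values: 0

Answer: 0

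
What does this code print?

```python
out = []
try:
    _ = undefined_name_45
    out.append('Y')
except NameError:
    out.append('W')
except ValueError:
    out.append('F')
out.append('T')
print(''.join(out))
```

Execution trace: 'W' (except NameError) → 'T' (after the try/except). Output: WT

Answer: WT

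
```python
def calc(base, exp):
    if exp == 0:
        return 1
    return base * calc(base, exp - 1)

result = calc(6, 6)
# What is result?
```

calc(6, 6) = 6 * 6 * 6 * 6 * 6 * 6 = 46656

Answer: 46656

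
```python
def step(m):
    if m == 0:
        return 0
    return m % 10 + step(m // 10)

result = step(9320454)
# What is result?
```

Sum of digits of 9320454: 4 + 5 + 4 + 0 + 2 + 3 + 9 = 27

Answer: 27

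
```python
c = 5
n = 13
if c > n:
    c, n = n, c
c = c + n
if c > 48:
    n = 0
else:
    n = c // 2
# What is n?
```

Trace:
`c = 5` → c = 5
`n = 13` → n = 13
`if c > n: ...` → c > n is False → no variable changes
`c = c + n` → c = 18
`if c > 48: ...` → c > 48 is False, take else branch → n = 9
So n = 9

Answer: 9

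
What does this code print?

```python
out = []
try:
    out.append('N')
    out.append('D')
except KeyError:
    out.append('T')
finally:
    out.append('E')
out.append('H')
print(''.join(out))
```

Execution trace: 'N' (try body) → 'D' (try body, no exception) → 'E' (finally) → 'H' (after the try/except). Output: NDEH

Answer: NDEH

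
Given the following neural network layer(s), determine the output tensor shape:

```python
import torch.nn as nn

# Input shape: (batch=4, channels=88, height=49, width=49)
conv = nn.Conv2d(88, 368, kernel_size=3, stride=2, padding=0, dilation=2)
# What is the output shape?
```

Input: (4, 88, 49, 49) -> Output: (4, 368, 23, 23)

Answer: (4, 368, 23, 23)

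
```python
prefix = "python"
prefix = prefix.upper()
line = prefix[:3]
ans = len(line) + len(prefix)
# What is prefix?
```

Trace:
`prefix = "python"` → prefix = 'python'
`prefix = prefix.upper()` → prefix = 'PYTHON'
`line = prefix[:3]` → line = 'PYT'
`ans = len(line) + len(prefix)` → ans = 9
So prefix = 'PYTHON'

Answer: 'PYTHON'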